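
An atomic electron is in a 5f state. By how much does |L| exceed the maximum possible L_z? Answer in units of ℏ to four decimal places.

For 5f, l = 3.
|L| = 2√3 ℏ ≈ 3.4641ℏ, while L_z,max = lℏ = 3ℏ.
The difference is (2√3 − 3)ℏ ≈ 0.4641ℏ.

|L| − L_z,max ≈ 0.4641ℏ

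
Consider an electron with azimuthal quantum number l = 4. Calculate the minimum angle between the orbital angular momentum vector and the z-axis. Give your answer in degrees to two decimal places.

θ_min ≈ 26.57°

|L| = √(l(l+1)) ℏ = 2√5 ℏ.
The smallest angle corresponds to the largest L_z, i.e. m_l = l = 4, giving L_z = 4ℏ.
cos θ_min = 4/√20, so θ_min ≈ 26.57°.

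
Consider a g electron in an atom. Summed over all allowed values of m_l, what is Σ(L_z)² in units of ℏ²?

Σ(L_z)² = 60 ℏ²

The letter g corresponds to l = 4.
The allowed m_l values are -4, -3, -2, -1, 0, 1, 2, 3, 4.
Σ m_l² = 2·(1 + 4 + 9 + 16) = 60.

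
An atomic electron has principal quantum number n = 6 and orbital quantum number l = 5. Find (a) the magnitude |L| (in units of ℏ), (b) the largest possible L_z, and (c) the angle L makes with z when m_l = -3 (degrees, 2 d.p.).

|L| = √30 ℏ ≈ 5.477ℏ; L_z,max = 5ℏ; θ(m_l=-3) ≈ 123.21°

|L| = ℏ√(5·6) = √30 ℏ ≈ 5.477ℏ.
L_z,max = lℏ = 5ℏ.
For m_l = -3: cos θ = -3/√30, θ ≈ 123.21°.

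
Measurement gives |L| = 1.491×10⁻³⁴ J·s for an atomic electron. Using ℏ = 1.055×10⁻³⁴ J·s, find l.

l = 1

Dividing by ℏ: |L|/ℏ ≈ 1.413.
Set l(l+1) = 2.00; the integer solution is l = 1.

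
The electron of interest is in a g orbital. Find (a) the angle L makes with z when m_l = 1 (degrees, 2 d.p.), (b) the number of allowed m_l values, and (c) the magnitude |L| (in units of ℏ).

For a g orbital, l = 4.
For m_l = 1: cos θ = 1/√20, θ ≈ 77.08°.
There are 2l+1 = 9 values of m_l.
|L| = ℏ√(4·5) = 2√5 ℏ ≈ 4.472ℏ.

θ(m_l=1) ≈ 77.08°; 9 values; |L| = 2√5 ℏ ≈ 4.472ℏ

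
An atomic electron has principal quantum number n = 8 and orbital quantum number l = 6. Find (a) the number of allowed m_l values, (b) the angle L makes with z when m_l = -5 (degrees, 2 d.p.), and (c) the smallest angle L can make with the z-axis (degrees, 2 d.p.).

There are 2l+1 = 13 values of m_l.
For m_l = -5: cos θ = -5/√42, θ ≈ 140.49°.
cos θ_min = 6/√42, so θ_min ≈ 22.21°.

13 values; θ(m_l=-5) ≈ 140.49°; θ_min ≈ 22.21°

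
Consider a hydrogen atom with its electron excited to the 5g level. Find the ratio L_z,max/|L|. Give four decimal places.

L_z,max/|L| = 0.8944

The 5g level has l = 4.
|L| = 2√5 ℏ ≈ 4.4721ℏ, while L_z,max = lℏ = 4ℏ.
L_z,max/|L| = 4/√20 = 0.8944.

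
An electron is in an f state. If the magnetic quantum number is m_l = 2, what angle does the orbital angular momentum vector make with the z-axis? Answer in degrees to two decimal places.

The letter f corresponds to l = 3.
|L|² = l(l+1)ℏ² = 12ℏ², so |L| = 2√3 ℏ.
L_z = m_l ℏ = 2ℏ.
cos θ = L_z/|L| = 2/√12, so θ ≈ 54.74°.

θ ≈ 54.74°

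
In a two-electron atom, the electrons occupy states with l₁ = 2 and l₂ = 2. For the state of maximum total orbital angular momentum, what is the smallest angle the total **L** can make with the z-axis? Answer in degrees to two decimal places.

θ_min ≈ 26.57°

L runs from |2 − 2| = 0 to 2 + 2 = 4.
So L can be 0, 1, 2, 3, 4.
The maximum is L = 4, with |L_tot| = ℏ√(4·5) = 2√5 ℏ.
The minimum angle with z is arccos(4/√20) ≈ 26.57°.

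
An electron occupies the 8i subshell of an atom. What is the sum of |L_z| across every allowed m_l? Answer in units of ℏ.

8i means n = 8, l = 6.
m_l ∈ {-6, -5, -4, -3, -2, -1, 0, 1, 2, 3, 4, 5, 6}.
Σ|m_l| = l(l+1) = 42.

Σ|L_z| = 42 ℏ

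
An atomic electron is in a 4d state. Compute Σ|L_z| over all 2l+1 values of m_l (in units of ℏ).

Σ|L_z| = 6 ℏ

The 4d subshell has l = 2.
The allowed m_l values are -2, -1, 0, 1, 2.
Σ|m_l| = 2(1+2+…+2) = 6.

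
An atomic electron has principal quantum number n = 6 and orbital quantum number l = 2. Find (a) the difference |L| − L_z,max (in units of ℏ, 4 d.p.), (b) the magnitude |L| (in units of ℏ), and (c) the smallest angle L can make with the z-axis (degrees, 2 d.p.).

|L|−L_z,max ≈ 0.4495ℏ; |L| = √6 ℏ ≈ 2.449ℏ; θ_min ≈ 35.26°

|L| − L_z,max = (√6 − 2)ℏ ≈ 0.4495ℏ.
|L| = ℏ√(2·3) = √6 ℏ ≈ 2.449ℏ.
cos θ_min = 2/√6, so θ_min ≈ 35.26°.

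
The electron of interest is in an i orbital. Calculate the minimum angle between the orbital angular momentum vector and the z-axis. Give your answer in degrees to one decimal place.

An i state has l = 6.
|L|² = l(l+1)ℏ² = 42ℏ², so |L| = √42 ℏ.
The smallest angle corresponds to the largest L_z, i.e. m_l = l = 6, giving L_z = 6ℏ.
cos θ_min = 6/√42, so θ_min ≈ 22.2°.

θ_min ≈ 22.2°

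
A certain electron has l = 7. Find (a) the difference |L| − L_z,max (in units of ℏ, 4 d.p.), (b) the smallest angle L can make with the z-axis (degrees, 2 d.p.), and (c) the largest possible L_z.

|L| − L_z,max = (2√14 − 7)ℏ ≈ 0.4833ℏ.
cos θ_min = 7/√56, so θ_min ≈ 20.70°.
L_z,max = lℏ = 7ℏ.

|L|−L_z,max ≈ 0.4833ℏ; θ_min ≈ 20.70°; L_z,max = 7ℏ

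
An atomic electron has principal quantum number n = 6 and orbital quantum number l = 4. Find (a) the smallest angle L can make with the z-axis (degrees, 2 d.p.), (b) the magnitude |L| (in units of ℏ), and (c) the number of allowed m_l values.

cos θ_min = 4/√20, so θ_min ≈ 26.57°.
|L| = ℏ√(4·5) = 2√5 ℏ ≈ 4.472ℏ.
There are 2l+1 = 9 values of m_l.

θ_min ≈ 26.57°; |L| = 2√5 ℏ ≈ 4.472ℏ; 9 values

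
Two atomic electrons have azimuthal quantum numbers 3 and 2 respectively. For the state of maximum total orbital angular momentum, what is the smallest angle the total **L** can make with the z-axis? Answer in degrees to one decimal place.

L runs from |3 − 2| = 1 to 3 + 2 = 5.
So L can be 1, 2, 3, 4, 5.
The maximum is L = 5, with |L_tot| = ℏ√(5·6) = √30 ℏ.
The minimum angle with z is arccos(5/√30) ≈ 24.1°.

θ_min ≈ 24.1°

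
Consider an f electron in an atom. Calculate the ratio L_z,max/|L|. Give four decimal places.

For an f orbital, l = 3.
|L| = 2√3 ℏ ≈ 3.4641ℏ, while L_z,max = lℏ = 3ℏ.
L_z,max/|L| = 3/√12 = 0.8660.

L_z,max/|L| = 0.8660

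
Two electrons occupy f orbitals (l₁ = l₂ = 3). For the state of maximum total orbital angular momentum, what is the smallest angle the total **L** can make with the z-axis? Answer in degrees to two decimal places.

θ_min ≈ 22.21°

Angular momentum addition gives L = |l₁ − l₂|, …, l₁ + l₂.
L ∈ {0, 1, 2, 3, 4, 5, 6}.
The maximum is L = 6, with |L_tot| = ℏ√(6·7) = √42 ℏ.
The minimum angle with z is arccos(6/√42) ≈ 22.21°.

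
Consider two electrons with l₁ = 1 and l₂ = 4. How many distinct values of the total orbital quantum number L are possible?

By the triangle rule, |l₁ − l₂| ≤ L ≤ l₁ + l₂.
L ∈ {3, 4, 5}.
That is 3 values.

3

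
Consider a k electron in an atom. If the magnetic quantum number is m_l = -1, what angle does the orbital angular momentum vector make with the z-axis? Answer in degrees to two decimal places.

θ ≈ 97.68°

For a k orbital, l = 7.
|L| = √(l(l+1)) ℏ = 2√14 ℏ.
L_z = m_l ℏ = −1ℏ.
cos θ = L_z/|L| = -1/√56, so θ ≈ 97.68°.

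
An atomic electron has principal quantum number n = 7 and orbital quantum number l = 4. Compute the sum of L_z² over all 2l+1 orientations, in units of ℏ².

m_l runs from −4 to 4, i.e. {-4, -3, -2, -1, 0, 1, 2, 3, 4}.
Σ m_l² = 2·(1 + 4 + 9 + 16) = 60.

Σ(L_z)² = 60 ℏ²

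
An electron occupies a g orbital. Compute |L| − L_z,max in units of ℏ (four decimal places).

|L| − L_z,max ≈ 0.4721ℏ

G corresponds to l = 4.
|L| = 2√5 ℏ ≈ 4.4721ℏ, while L_z,max = lℏ = 4ℏ.
The difference is (2√5 − 4)ℏ ≈ 0.4721ℏ.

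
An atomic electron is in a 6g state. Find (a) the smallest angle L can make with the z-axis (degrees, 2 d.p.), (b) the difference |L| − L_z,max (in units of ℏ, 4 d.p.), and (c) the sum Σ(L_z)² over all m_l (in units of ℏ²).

The 6g subshell has l = 4.
cos θ_min = 4/√20, so θ_min ≈ 26.57°.
|L| − L_z,max = (2√5 − 4)ℏ ≈ 0.4721ℏ.
Σ m_l² = 60, so Σ(L_z)² = 60 ℏ².

θ_min ≈ 26.57°; |L|−L_z,max ≈ 0.4721ℏ; Σ(L_z)² = 60 ℏ²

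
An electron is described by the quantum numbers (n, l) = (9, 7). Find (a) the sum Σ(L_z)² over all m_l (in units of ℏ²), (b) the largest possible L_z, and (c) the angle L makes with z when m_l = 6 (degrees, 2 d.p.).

Σ m_l² = 280, so Σ(L_z)² = 280 ℏ².
L_z,max = lℏ = 7ℏ.
For m_l = 6: cos θ = 6/√56, θ ≈ 36.70°.

Σ(L_z)² = 280 ℏ²; L_z,max = 7ℏ; θ(m_l=6) ≈ 36.70°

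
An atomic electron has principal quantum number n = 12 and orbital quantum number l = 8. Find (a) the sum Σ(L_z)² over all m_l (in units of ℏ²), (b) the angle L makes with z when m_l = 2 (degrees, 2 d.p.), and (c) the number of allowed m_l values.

Σ(L_z)² = 408 ℏ²; θ(m_l=2) ≈ 76.37°; 17 values

Σ m_l² = 408, so Σ(L_z)² = 408 ℏ².
For m_l = 2: cos θ = 2/√72, θ ≈ 76.37°.
There are 2l+1 = 17 values of m_l.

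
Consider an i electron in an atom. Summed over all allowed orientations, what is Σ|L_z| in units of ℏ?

Σ|L_z| = 42 ℏ

An i state has l = 6.
m_l ∈ {-6, -5, -4, -3, -2, -1, 0, 1, 2, 3, 4, 5, 6}.
Σ|m_l| = l(l+1) = 42.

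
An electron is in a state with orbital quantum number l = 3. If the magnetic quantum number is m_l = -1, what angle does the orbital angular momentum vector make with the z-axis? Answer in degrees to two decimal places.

θ ≈ 106.78°

|L| = ℏ√(l(l+1)) = 2√3 ℏ.
L_z = m_l ℏ = −1ℏ.
cos θ = L_z/|L| = -1/√12, so θ ≈ 106.78°.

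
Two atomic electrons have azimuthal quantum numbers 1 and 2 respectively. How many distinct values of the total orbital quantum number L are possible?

3

L runs from |1 − 2| = 1 to 1 + 2 = 3.
L ∈ {1, 2, 3}.
That is 3 values.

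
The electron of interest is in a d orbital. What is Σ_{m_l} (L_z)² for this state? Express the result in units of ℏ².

The letter d corresponds to l = 2.
m_l runs from −2 to 2, i.e. {-2, -1, 0, 1, 2}.
Σ m_l² = l(l+1)(2l+1)/3 = 2·3·5/3 = 10.

Σ(L_z)² = 10 ℏ²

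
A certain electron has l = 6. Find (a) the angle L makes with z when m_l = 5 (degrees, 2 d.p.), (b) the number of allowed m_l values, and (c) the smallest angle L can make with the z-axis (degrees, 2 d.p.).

θ(m_l=5) ≈ 39.51°; 13 values; θ_min ≈ 22.21°

For m_l = 5: cos θ = 5/√42, θ ≈ 39.51°.
There are 2l+1 = 13 values of m_l.
cos θ_min = 6/√42, so θ_min ≈ 22.21°.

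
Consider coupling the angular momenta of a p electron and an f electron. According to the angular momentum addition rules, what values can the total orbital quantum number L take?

L = 2, 3, 4

L runs from |1 − 3| = 2 to 1 + 3 = 4.
L ∈ {2, 3, 4}.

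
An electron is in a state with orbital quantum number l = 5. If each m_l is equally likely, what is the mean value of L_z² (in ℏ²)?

⟨L_z²⟩ = 10 ℏ²

m_l runs from −5 to 5, i.e. {-5, -4, -3, -2, -1, 0, 1, 2, 3, 4, 5}.
⟨L_z²⟩ = ℏ²·(Σ m_l²)/(2l+1) = ℏ²·110/11 = 10ℏ².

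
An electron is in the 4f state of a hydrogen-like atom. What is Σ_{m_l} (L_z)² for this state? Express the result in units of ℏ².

4f means n = 4, l = 3.
The allowed m_l values are -3, -2, -1, 0, 1, 2, 3.
Σ m_l² = 2·(1 + 4 + 9) = 28.

Σ(L_z)² = 28 ℏ²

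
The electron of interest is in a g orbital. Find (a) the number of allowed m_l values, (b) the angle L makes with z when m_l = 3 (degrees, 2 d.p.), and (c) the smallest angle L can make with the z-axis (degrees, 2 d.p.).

The letter g corresponds to l = 4.
There are 2l+1 = 9 values of m_l.
For m_l = 3: cos θ = 3/√20, θ ≈ 47.87°.
cos θ_min = 4/√20, so θ_min ≈ 26.57°.

9 values; θ(m_l=3) ≈ 47.87°; θ_min ≈ 26.57°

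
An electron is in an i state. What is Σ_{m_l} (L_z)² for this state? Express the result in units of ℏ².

An i state has l = 6.
m_l ∈ {-6, -5, -4, -3, -2, -1, 0, 1, 2, 3, 4, 5, 6}.
Summing m² from −6 to 6: Σ m_l² = 182.

Σ(L_z)² = 182 ℏ²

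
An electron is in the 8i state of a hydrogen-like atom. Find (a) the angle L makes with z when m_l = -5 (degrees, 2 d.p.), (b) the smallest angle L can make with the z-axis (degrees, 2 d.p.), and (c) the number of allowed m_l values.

For 8i, l = 6.
For m_l = -5: cos θ = -5/√42, θ ≈ 140.49°.
cos θ_min = 6/√42, so θ_min ≈ 22.21°.
There are 2l+1 = 13 values of m_l.

θ(m_l=-5) ≈ 140.49°; θ_min ≈ 22.21°; 13 values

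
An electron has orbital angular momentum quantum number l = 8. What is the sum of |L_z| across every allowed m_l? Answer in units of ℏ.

Σ|L_z| = 72 ℏ

m_l runs from −8 to 8, i.e. {-8, -7, -6, -5, -4, -3, -2, -1, 0, 1, 2, 3, 4, 5, 6, 7, 8}.
Σ|m_l| = 2(1+2+…+8) = 72.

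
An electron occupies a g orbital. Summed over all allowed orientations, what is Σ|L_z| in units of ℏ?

A g state has l = 4.
The allowed m_l values are -4, -3, -2, -1, 0, 1, 2, 3, 4.
Σ|m_l| = 2(1+2+…+4) = 20.

Σ|L_z| = 20 ℏ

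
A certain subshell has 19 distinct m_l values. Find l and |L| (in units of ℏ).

l = 9, |L| = 3√10 ℏ ≈ 9.487ℏ

19 = 2l + 1, so l = (19−1)/2 = 9.
Then |L| = √(l(l+1)) ℏ = 3√10 ℏ.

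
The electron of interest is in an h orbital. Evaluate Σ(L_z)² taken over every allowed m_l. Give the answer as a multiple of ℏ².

Σ(L_z)² = 110 ℏ²

The letter h corresponds to l = 5.
The allowed m_l values are -5, -4, -3, -2, -1, 0, 1, 2, 3, 4, 5.
Summing m² from −5 to 5: Σ m_l² = 110.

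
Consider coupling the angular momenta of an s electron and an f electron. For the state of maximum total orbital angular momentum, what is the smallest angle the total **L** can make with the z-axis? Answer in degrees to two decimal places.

L runs from |0 − 3| = 3 to 0 + 3 = 3.
Allowed values: L = 3.
The maximum is L = 3, with |L_tot| = ℏ√(3·4) = 2√3 ℏ.
The minimum angle with z is arccos(3/√12) ≈ 30.00°.

θ_min ≈ 30.00°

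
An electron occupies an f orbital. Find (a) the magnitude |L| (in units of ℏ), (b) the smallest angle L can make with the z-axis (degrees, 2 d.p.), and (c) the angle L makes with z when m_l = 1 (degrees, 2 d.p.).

|L| = 2√3 ℏ ≈ 3.464ℏ; θ_min ≈ 30.00°; θ(m_l=1) ≈ 73.22°

The letter f corresponds to l = 3.
|L| = ℏ√(3·4) = 2√3 ℏ ≈ 3.464ℏ.
cos θ_min = 3/√12, so θ_min ≈ 30.00°.
For m_l = 1: cos θ = 1/√12, θ ≈ 73.22°.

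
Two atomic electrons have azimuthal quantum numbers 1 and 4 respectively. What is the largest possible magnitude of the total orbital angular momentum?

By the triangle rule, |l₁ − l₂| ≤ L ≤ l₁ + l₂.
Allowed values: L = 3, 4, 5.
The largest magnitude corresponds to L = 5: |L_tot| = ℏ√(5·6) = √30 ℏ.

|L_tot|_max = √30 ℏ ≈ 5.477ℏ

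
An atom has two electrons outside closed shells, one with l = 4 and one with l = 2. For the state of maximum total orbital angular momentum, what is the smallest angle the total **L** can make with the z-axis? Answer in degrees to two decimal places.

θ_min ≈ 22.21°

Angular momentum addition gives L = |l₁ − l₂|, …, l₁ + l₂.
So L can be 2, 3, 4, 5, 6.
The maximum is L = 6, with |L_tot| = ℏ√(6·7) = √42 ℏ.
The minimum angle with z is arccos(6/√42) ≈ 22.21°.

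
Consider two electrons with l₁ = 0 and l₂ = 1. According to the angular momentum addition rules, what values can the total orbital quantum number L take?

L = 1

L runs from |0 − 1| = 1 to 0 + 1 = 1.
So L can be 1.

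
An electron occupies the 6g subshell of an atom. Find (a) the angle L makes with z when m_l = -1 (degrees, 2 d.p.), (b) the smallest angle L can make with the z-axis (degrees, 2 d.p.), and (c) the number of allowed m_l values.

For 6g, l = 4.
For m_l = -1: cos θ = -1/√20, θ ≈ 102.92°.
cos θ_min = 4/√20, so θ_min ≈ 26.57°.
There are 2l+1 = 9 values of m_l.

θ(m_l=-1) ≈ 102.92°; θ_min ≈ 26.57°; 9 values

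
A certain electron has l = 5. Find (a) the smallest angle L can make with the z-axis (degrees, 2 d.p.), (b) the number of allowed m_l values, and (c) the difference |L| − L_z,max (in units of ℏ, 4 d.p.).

θ_min ≈ 24.09°; 11 values; |L|−L_z,max ≈ 0.4772ℏ

cos θ_min = 5/√30, so θ_min ≈ 24.09°.
There are 2l+1 = 11 values of m_l.
|L| − L_z,max = (√30 − 5)ℏ ≈ 0.4772ℏ.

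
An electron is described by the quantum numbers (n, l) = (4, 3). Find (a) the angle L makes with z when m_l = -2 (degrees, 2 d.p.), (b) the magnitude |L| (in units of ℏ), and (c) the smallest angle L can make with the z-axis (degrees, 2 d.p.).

θ(m_l=-2) ≈ 125.26°; |L| = 2√3 ℏ ≈ 3.464ℏ; θ_min ≈ 30.00°

For m_l = -2: cos θ = -2/√12, θ ≈ 125.26°.
|L| = ℏ√(3·4) = 2√3 ℏ ≈ 3.464ℏ.
cos θ_min = 3/√12, so θ_min ≈ 30.00°.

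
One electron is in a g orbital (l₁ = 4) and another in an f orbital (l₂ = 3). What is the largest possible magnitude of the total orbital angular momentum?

|L_tot|_max = 2√14 ℏ ≈ 7.483ℏ

L runs from |4 − 3| = 1 to 4 + 3 = 7.
L ∈ {1, 2, 3, 4, 5, 6, 7}.
The largest magnitude corresponds to L = 7: |L_tot| = ℏ√(7·8) = 2√14 ℏ.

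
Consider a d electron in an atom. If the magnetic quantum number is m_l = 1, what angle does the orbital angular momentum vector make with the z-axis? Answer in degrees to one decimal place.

For a d orbital, l = 2.
|L|² = l(l+1)ℏ² = 6ℏ², so |L| = √6 ℏ.
L_z = m_l ℏ = 1ℏ.
cos θ = L_z/|L| = 1/√6, so θ ≈ 65.9°.

θ ≈ 65.9°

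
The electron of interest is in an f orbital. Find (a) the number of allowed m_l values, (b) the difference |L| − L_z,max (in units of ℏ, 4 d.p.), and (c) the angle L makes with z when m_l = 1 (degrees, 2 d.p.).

For an f orbital, l = 3.
There are 2l+1 = 7 values of m_l.
|L| − L_z,max = (2√3 − 3)ℏ ≈ 0.4641ℏ.
For m_l = 1: cos θ = 1/√12, θ ≈ 73.22°.

7 values; |L|−L_z,max ≈ 0.4641ℏ; θ(m_l=1) ≈ 73.22°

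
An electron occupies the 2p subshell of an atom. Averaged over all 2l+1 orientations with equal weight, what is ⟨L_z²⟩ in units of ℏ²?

⟨L_z²⟩ = 0.6667 ℏ²

The 2p subshell has l = 1.
The allowed m_l values are -1, 0, 1.
⟨L_z²⟩ = ℏ²·(Σ m_l²)/(2l+1) = ℏ²·2/3 = 0.6667ℏ².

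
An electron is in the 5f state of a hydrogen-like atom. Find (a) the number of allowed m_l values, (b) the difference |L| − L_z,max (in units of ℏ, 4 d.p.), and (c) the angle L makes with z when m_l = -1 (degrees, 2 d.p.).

The 5f subshell has l = 3.
There are 2l+1 = 7 values of m_l.
|L| − L_z,max = (2√3 − 3)ℏ ≈ 0.4641ℏ.
For m_l = -1: cos θ = -1/√12, θ ≈ 106.78°.

7 values; |L|−L_z,max ≈ 0.4641ℏ; θ(m_l=-1) ≈ 106.78°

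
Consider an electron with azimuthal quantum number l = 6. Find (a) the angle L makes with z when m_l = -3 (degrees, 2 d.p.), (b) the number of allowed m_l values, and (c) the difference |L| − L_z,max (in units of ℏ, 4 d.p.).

For m_l = -3: cos θ = -3/√42, θ ≈ 117.58°.
There are 2l+1 = 13 values of m_l.
|L| − L_z,max = (√42 − 6)ℏ ≈ 0.4807ℏ.

θ(m_l=-3) ≈ 117.58°; 13 values; |L|−L_z,max ≈ 0.4807ℏ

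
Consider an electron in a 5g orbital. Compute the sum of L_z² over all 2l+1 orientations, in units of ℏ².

Σ(L_z)² = 60 ℏ²

5g means n = 5, l = 4.
m_l runs from −4 to 4, i.e. {-4, -3, -2, -1, 0, 1, 2, 3, 4}.
Σ m_l² = l(l+1)(2l+1)/3 = 4·5·9/3 = 60.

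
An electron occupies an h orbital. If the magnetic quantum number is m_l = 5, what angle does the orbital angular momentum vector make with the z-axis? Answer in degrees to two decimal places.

θ ≈ 24.09°

An h state has l = 5.
|L| = ℏ√(l(l+1)) = √30 ℏ.
L_z = m_l ℏ = 5ℏ.
cos θ = L_z/|L| = 5/√30, so θ ≈ 24.09°.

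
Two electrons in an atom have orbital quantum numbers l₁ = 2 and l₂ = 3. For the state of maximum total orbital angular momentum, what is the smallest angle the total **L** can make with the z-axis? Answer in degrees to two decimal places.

By the triangle rule, |l₁ − l₂| ≤ L ≤ l₁ + l₂.
Allowed values: L = 1, 2, 3, 4, 5.
The maximum is L = 5, with |L_tot| = ℏ√(5·6) = √30 ℏ.
The minimum angle with z is arccos(5/√30) ≈ 24.09°.

θ_min ≈ 24.09°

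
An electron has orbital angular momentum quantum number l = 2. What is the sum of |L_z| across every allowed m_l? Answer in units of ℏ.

Σ|L_z| = 6 ℏ

m_l runs from −2 to 2, i.e. {-2, -1, 0, 1, 2}.
Σ|m_l| = l(l+1) = 6.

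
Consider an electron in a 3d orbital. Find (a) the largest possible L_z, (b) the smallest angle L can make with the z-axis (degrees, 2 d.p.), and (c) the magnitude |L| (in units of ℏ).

The 3d subshell has l = 2.
L_z,max = lℏ = 2ℏ.
cos θ_min = 2/√6, so θ_min ≈ 35.26°.
|L| = ℏ√(2·3) = √6 ℏ ≈ 2.449ℏ.

L_z,max = 2ℏ; θ_min ≈ 35.26°; |L| = √6 ℏ ≈ 2.449ℏ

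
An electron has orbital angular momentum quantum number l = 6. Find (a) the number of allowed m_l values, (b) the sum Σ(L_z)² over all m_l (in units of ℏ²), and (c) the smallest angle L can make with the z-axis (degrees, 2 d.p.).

13 values; Σ(L_z)² = 182 ℏ²; θ_min ≈ 22.21°

There are 2l+1 = 13 values of m_l.
Σ m_l² = 182, so Σ(L_z)² = 182 ℏ².
cos θ_min = 6/√42, so θ_min ≈ 22.21°.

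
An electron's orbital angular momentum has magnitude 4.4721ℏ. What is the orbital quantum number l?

l = 4

Since |L|² = l(l+1)ℏ², l(l+1) = 20.
Solving: l = 4.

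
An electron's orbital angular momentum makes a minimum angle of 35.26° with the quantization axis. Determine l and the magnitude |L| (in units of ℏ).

l = 2, |L| = √6 ℏ ≈ 2.449ℏ

cos²θ_min = l/(l+1) = 0.6667.
Solving: l = 2.
Then |L| = ℏ√(2·3) = √6 ℏ.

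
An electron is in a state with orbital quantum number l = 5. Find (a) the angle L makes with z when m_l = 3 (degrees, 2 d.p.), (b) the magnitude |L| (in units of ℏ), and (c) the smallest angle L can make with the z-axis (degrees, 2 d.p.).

θ(m_l=3) ≈ 56.79°; |L| = √30 ℏ ≈ 5.477ℏ; θ_min ≈ 24.09°

For m_l = 3: cos θ = 3/√30, θ ≈ 56.79°.
|L| = ℏ√(5·6) = √30 ℏ ≈ 5.477ℏ.
cos θ_min = 5/√30, so θ_min ≈ 24.09°.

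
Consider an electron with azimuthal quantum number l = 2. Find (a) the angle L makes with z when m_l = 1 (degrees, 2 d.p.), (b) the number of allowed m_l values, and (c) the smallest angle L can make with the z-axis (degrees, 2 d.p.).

For m_l = 1: cos θ = 1/√6, θ ≈ 65.91°.
There are 2l+1 = 5 values of m_l.
cos θ_min = 2/√6, so θ_min ≈ 35.26°.

θ(m_l=1) ≈ 65.91°; 5 values; θ_min ≈ 35.26°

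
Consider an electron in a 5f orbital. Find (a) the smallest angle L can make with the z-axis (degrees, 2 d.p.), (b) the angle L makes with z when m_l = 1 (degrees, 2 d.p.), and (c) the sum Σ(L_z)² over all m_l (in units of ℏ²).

5f means n = 5, l = 3.
cos θ_min = 3/√12, so θ_min ≈ 30.00°.
For m_l = 1: cos θ = 1/√12, θ ≈ 73.22°.
Σ m_l² = 28, so Σ(L_z)² = 28 ℏ².

θ_min ≈ 30.00°; θ(m_l=1) ≈ 73.22°; Σ(L_z)² = 28 ℏ²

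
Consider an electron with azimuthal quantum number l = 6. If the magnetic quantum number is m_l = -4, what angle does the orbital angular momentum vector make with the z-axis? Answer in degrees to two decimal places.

θ ≈ 128.11°

|L| = ℏ√(l(l+1)) = √42 ℏ.
L_z = m_l ℏ = −4ℏ.
cos θ = L_z/|L| = -4/√42, so θ ≈ 128.11°.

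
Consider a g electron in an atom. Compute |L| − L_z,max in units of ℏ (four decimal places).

|L| − L_z,max ≈ 0.4721ℏ

G corresponds to l = 4.
|L| = 2√5 ℏ ≈ 4.4721ℏ, while L_z,max = lℏ = 4ℏ.
The difference is (2√5 − 4)ℏ ≈ 0.4721ℏ.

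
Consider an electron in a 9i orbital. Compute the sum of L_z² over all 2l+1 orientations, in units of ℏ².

Σ(L_z)² = 182 ℏ²

9i means n = 9, l = 6.
m_l ∈ {-6, -5, -4, -3, -2, -1, 0, 1, 2, 3, 4, 5, 6}.
Σ m_l² = l(l+1)(2l+1)/3 = 6·7·13/3 = 182.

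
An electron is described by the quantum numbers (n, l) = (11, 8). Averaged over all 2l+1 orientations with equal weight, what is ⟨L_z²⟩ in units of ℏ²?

m_l ∈ {-8, -7, -6, -5, -4, -3, -2, -1, 0, 1, 2, 3, 4, 5, 6, 7, 8}.
Average of L_z² over 17 states: 408/17 ℏ² = 24 ℏ².

⟨L_z²⟩ = 24 ℏ²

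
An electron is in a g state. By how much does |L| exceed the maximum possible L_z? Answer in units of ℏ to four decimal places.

The letter g corresponds to l = 4.
|L| = 2√5 ℏ ≈ 4.4721ℏ, while L_z,max = lℏ = 4ℏ.
The difference is (2√5 − 4)ℏ ≈ 0.4721ℏ.

|L| − L_z,max ≈ 0.4721ℏ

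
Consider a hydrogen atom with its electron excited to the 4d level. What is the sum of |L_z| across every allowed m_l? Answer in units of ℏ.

The 4d level has l = 2.
m_l ∈ {-2, -1, 0, 1, 2}.
Σ|m_l| = 2·2(2+1)/2 = 6.

Σ|L_z| = 6 ℏ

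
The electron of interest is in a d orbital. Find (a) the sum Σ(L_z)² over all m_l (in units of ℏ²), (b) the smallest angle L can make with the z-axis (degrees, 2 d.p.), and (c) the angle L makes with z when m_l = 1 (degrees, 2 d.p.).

The letter d corresponds to l = 2.
Σ m_l² = 10, so Σ(L_z)² = 10 ℏ².
cos θ_min = 2/√6, so θ_min ≈ 35.26°.
For m_l = 1: cos θ = 1/√6, θ ≈ 65.91°.

Σ(L_z)² = 10 ℏ²; θ_min ≈ 35.26°; θ(m_l=1) ≈ 65.91°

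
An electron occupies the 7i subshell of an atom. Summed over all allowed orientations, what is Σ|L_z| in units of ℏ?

Σ|L_z| = 42 ℏ

For 7i, l = 6.
m_l ∈ {-6, -5, -4, -3, -2, -1, 0, 1, 2, 3, 4, 5, 6}.
Σ|m_l| = l(l+1) = 42.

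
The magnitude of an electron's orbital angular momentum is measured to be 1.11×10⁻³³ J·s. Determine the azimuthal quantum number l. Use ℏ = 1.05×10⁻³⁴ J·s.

l = 10

|L|/ℏ = (1.11×10⁻³³)/(1.05×10⁻³⁴) ≈ 10.571.
(|L|/ℏ)² = l(l+1) ≈ 111.76 ⇒ l = 10.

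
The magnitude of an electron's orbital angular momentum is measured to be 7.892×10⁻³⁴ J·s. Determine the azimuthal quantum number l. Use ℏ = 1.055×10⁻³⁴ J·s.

l = 7

|L|/ℏ = (7.892×10⁻³⁴)/(1.055×10⁻³⁴) ≈ 7.481.
(|L|/ℏ)² = l(l+1) ≈ 55.96 ⇒ l = 7.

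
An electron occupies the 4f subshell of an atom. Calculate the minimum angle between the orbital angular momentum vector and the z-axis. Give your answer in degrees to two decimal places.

For 4f, l = 3.
|L|² = l(l+1)ℏ² = 12ℏ², so |L| = 2√3 ℏ.
The smallest angle corresponds to the largest L_z, i.e. m_l = l = 3, giving L_z = 3ℏ.
cos θ_min = 3/√12, so θ_min ≈ 30.00°.

θ_min ≈ 30.00°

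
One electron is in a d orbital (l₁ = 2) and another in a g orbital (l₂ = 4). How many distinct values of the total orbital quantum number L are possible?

5

By the triangle rule, |l₁ − l₂| ≤ L ≤ l₁ + l₂.
So L can be 2, 3, 4, 5, 6.
That is 5 values.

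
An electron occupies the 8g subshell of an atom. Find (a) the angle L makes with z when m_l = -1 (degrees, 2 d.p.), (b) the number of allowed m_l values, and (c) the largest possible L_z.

θ(m_l=-1) ≈ 102.92°; 9 values; L_z,max = 4ℏ

The 8g subshell has l = 4.
For m_l = -1: cos θ = -1/√20, θ ≈ 102.92°.
There are 2l+1 = 9 values of m_l.
L_z,max = lℏ = 4ℏ.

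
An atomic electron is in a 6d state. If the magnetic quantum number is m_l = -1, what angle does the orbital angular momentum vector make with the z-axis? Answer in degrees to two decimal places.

The 6d subshell has l = 2.
|L|² = l(l+1)ℏ² = 6ℏ², so |L| = √6 ℏ.
L_z = m_l ℏ = −1ℏ.
cos θ = L_z/|L| = -1/√6, so θ ≈ 114.09°.

θ ≈ 114.09°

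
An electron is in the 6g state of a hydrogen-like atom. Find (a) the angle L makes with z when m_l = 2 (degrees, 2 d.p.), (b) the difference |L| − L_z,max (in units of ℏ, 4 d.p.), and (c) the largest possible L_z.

For 6g, l = 4.
For m_l = 2: cos θ = 2/√20, θ ≈ 63.43°.
|L| − L_z,max = (2√5 − 4)ℏ ≈ 0.4721ℏ.
L_z,max = lℏ = 4ℏ.

θ(m_l=2) ≈ 63.43°; |L|−L_z,max ≈ 0.4721ℏ; L_z,max = 4ℏ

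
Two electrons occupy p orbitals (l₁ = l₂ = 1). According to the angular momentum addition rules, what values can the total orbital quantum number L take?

By the triangle rule, |l₁ − l₂| ≤ L ≤ l₁ + l₂.
L ∈ {0, 1, 2}.

L = 0, 1, 2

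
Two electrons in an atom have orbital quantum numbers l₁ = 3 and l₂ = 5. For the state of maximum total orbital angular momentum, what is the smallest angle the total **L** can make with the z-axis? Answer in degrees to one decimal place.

θ_min ≈ 19.5°

The total orbital quantum number L ranges from |l₁ − l₂| to l₁ + l₂ in integer steps.
L ∈ {2, 3, 4, 5, 6, 7, 8}.
The maximum is L = 8, with |L_tot| = ℏ√(8·9) = 6√2 ℏ.
The minimum angle with z is arccos(8/√72) ≈ 19.5°.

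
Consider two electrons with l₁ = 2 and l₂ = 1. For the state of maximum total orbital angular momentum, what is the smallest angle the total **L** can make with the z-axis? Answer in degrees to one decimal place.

The total orbital quantum number L ranges from |l₁ − l₂| to l₁ + l₂ in integer steps.
L ∈ {1, 2, 3}.
The maximum is L = 3, with |L_tot| = ℏ√(3·4) = 2√3 ℏ.
The minimum angle with z is arccos(3/√12) ≈ 30.0°.

θ_min ≈ 30.0°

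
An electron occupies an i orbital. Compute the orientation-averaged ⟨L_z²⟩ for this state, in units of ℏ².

⟨L_z²⟩ = 14 ℏ²

The letter i corresponds to l = 6.
m_l runs from −6 to 6, i.e. {-6, -5, -4, -3, -2, -1, 0, 1, 2, 3, 4, 5, 6}.
⟨L_z²⟩ = ℏ²·l(l+1)/3 = 14ℏ².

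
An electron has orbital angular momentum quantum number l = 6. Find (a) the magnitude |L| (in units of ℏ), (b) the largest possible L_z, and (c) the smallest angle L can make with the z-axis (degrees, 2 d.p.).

|L| = ℏ√(6·7) = √42 ℏ ≈ 6.481ℏ.
L_z,max = lℏ = 6ℏ.
cos θ_min = 6/√42, so θ_min ≈ 22.21°.

|L| = √42 ℏ ≈ 6.481ℏ; L_z,max = 6ℏ; θ_min ≈ 22.21°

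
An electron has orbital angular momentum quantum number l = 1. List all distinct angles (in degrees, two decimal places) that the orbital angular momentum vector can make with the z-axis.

|L|² = l(l+1)ℏ² = 2ℏ², so |L| = √2 ℏ.
cos θ = m_l/√2 for each m_l ∈ {-1, 0, 1}.

θ ∈ {45.00°, 90.00°, 135.00°}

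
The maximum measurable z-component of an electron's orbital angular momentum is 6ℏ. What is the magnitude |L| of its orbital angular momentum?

L_z,max = lℏ, so l = 6.
|L| = √(l(l+1)) ℏ = √42 ℏ.

|L| = √42 ℏ ≈ 6.481ℏ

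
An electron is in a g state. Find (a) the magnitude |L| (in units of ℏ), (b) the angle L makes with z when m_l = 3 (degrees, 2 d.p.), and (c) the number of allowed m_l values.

For a g orbital, l = 4.
|L| = ℏ√(4·5) = 2√5 ℏ ≈ 4.472ℏ.
For m_l = 3: cos θ = 3/√20, θ ≈ 47.87°.
There are 2l+1 = 9 values of m_l.

|L| = 2√5 ℏ ≈ 4.472ℏ; θ(m_l=3) ≈ 47.87°; 9 values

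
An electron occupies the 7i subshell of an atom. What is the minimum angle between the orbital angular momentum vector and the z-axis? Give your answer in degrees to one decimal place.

θ_min ≈ 22.2°

7i means n = 7, l = 6.
|L|² = l(l+1)ℏ² = 42ℏ², so |L| = √42 ℏ.
The smallest angle corresponds to the largest L_z, i.e. m_l = l = 6, giving L_z = 6ℏ.
cos θ_min = 6/√42, so θ_min ≈ 22.2°.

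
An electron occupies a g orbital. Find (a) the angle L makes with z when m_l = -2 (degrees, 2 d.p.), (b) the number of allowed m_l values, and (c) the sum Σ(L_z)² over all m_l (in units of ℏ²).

G corresponds to l = 4.
For m_l = -2: cos θ = -2/√20, θ ≈ 116.57°.
There are 2l+1 = 9 values of m_l.
Σ m_l² = 60, so Σ(L_z)² = 60 ℏ².

θ(m_l=-2) ≈ 116.57°; 9 values; Σ(L_z)² = 60 ℏ²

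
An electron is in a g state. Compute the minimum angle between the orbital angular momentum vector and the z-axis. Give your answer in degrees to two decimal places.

θ_min ≈ 26.57°

For a g orbital, l = 4.
|L| = √(l(l+1)) ℏ = 2√5 ℏ.
The smallest angle corresponds to the largest L_z, i.e. m_l = l = 4, giving L_z = 4ℏ.
cos θ_min = 4/√20, so θ_min ≈ 26.57°.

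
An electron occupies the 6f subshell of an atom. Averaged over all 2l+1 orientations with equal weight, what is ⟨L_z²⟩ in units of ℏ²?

6f means n = 6, l = 3.
The allowed m_l values are -3, -2, -1, 0, 1, 2, 3.
Average of L_z² over 7 states: 28/7 ℏ² = 4 ℏ².

⟨L_z²⟩ = 4 ℏ²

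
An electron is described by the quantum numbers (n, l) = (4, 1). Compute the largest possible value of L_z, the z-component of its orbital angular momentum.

L_z,max = 1ℏ

L_z = m_l ℏ with m_l ∈ {−1, …, 1}; the maximum is m_l = 1.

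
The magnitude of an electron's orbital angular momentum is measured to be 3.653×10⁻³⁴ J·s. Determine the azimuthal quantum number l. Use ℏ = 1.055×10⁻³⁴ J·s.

In units of ℏ, |L| ≈ 3.463.
Set l(l+1) = 11.99; the integer solution is l = 3.

l = 3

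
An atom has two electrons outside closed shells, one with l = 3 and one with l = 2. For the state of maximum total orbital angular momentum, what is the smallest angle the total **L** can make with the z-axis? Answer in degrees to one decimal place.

θ_min ≈ 24.1°

Angular momentum addition gives L = |l₁ − l₂|, …, l₁ + l₂.
L ∈ {1, 2, 3, 4, 5}.
The maximum is L = 5, with |L_tot| = ℏ√(5·6) = √30 ℏ.
The minimum angle with z is arccos(5/√30) ≈ 24.1°.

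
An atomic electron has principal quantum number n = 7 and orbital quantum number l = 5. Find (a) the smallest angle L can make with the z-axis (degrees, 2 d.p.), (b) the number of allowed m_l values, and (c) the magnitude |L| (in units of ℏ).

cos θ_min = 5/√30, so θ_min ≈ 24.09°.
There are 2l+1 = 11 values of m_l.
|L| = ℏ√(5·6) = √30 ℏ ≈ 5.477ℏ.

θ_min ≈ 24.09°; 11 values; |L| = √30 ℏ ≈ 5.477ℏ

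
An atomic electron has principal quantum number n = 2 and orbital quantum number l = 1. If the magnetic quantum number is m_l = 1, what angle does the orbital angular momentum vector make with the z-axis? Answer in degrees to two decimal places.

|L| = ℏ√(l(l+1)) = √2 ℏ.
L_z = m_l ℏ = 1ℏ.
cos θ = L_z/|L| = 1/√2, so θ ≈ 45.00°.

θ ≈ 45.00°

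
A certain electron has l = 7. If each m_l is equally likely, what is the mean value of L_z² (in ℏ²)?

⟨L_z²⟩ = 18.67 ℏ²

The allowed m_l values are -7, -6, -5, -4, -3, -2, -1, 0, 1, 2, 3, 4, 5, 6, 7.
⟨L_z²⟩ = ℏ²·l(l+1)/3 = 18.67ℏ².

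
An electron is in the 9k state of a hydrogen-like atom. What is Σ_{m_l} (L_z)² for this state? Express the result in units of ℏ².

9k means n = 9, l = 7.
The allowed m_l values are -7, -6, -5, -4, -3, -2, -1, 0, 1, 2, 3, 4, 5, 6, 7.
Summing m² from −7 to 7: Σ m_l² = 280.

Σ(L_z)² = 280 ℏ²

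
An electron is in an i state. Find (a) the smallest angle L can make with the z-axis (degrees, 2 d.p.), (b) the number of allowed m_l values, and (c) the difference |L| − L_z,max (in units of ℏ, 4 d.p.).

θ_min ≈ 22.21°; 13 values; |L|−L_z,max ≈ 0.4807ℏ

An i state has l = 6.
cos θ_min = 6/√42, so θ_min ≈ 22.21°.
There are 2l+1 = 13 values of m_l.
|L| − L_z,max = (√42 − 6)ℏ ≈ 0.4807ℏ.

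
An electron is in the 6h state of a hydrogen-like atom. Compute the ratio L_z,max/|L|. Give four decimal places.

For 6h, l = 5.
|L| = √30 ℏ ≈ 5.4772ℏ, while L_z,max = lℏ = 5ℏ.
L_z,max/|L| = 5/√30 = 0.9129.

L_z,max/|L| = 0.9129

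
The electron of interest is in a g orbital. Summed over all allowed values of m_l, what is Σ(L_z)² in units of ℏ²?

Σ(L_z)² = 60 ℏ²

The letter g corresponds to l = 4.
The allowed m_l values are -4, -3, -2, -1, 0, 1, 2, 3, 4.
Σ m_l² = l(l+1)(2l+1)/3 = 4·5·9/3 = 60.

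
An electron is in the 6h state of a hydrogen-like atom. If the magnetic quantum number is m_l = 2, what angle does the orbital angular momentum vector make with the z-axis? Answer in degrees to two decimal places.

The 6h subshell has l = 5.
|L| = ℏ√(l(l+1)) = √30 ℏ.
L_z = m_l ℏ = 2ℏ.
cos θ = L_z/|L| = 2/√30, so θ ≈ 68.58°.

θ ≈ 68.58°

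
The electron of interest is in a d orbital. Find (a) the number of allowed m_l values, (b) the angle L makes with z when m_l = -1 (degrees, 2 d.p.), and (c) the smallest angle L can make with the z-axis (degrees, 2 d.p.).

For a d orbital, l = 2.
There are 2l+1 = 5 values of m_l.
For m_l = -1: cos θ = -1/√6, θ ≈ 114.09°.
cos θ_min = 2/√6, so θ_min ≈ 35.26°.

5 values; θ(m_l=-1) ≈ 114.09°; θ_min ≈ 35.26°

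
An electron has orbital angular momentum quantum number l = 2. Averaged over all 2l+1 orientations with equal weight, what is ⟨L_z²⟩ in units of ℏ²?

m_l ∈ {-2, -1, 0, 1, 2}.
Average of L_z² over 5 states: 10/5 ℏ² = 2 ℏ².

⟨L_z²⟩ = 2 ℏ²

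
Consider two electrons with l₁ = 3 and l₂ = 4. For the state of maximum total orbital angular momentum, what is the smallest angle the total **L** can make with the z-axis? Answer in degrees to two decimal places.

θ_min ≈ 20.70°

By the triangle rule, |l₁ − l₂| ≤ L ≤ l₁ + l₂.
L ∈ {1, 2, 3, 4, 5, 6, 7}.
The maximum is L = 7, with |L_tot| = ℏ√(7·8) = 2√14 ℏ.
The minimum angle with z is arccos(7/√56) ≈ 20.70°.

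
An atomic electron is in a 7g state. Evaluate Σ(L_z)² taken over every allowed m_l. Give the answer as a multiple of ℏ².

Σ(L_z)² = 60 ℏ²

7g means n = 7, l = 4.
m_l ∈ {-4, -3, -2, -1, 0, 1, 2, 3, 4}.
Summing m² from −4 to 4: Σ m_l² = 60.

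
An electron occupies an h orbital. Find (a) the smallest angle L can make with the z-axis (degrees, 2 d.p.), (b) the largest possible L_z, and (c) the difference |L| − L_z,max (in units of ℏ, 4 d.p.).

θ_min ≈ 24.09°; L_z,max = 5ℏ; |L|−L_z,max ≈ 0.4772ℏ

The letter h corresponds to l = 5.
cos θ_min = 5/√30, so θ_min ≈ 24.09°.
L_z,max = lℏ = 5ℏ.
|L| − L_z,max = (√30 − 5)ℏ ≈ 0.4772ℏ.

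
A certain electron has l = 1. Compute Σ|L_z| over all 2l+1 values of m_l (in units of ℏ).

The allowed m_l values are -1, 0, 1.
Σ|m_l| = l(l+1) = 2.

Σ|L_z| = 2 ℏ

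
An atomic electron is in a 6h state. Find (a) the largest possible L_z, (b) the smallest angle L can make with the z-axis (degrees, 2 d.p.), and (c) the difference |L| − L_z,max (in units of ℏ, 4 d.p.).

6h means n = 6, l = 5.
L_z,max = lℏ = 5ℏ.
cos θ_min = 5/√30, so θ_min ≈ 24.09°.
|L| − L_z,max = (√30 − 5)ℏ ≈ 0.4772ℏ.

L_z,max = 5ℏ; θ_min ≈ 24.09°; |L|−L_z,max ≈ 0.4772ℏ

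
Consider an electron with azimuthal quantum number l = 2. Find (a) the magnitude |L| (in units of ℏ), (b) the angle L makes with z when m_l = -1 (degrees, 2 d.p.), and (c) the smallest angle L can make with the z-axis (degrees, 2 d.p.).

|L| = ℏ√(2·3) = √6 ℏ ≈ 2.449ℏ.
For m_l = -1: cos θ = -1/√6, θ ≈ 114.09°.
cos θ_min = 2/√6, so θ_min ≈ 35.26°.

|L| = √6 ℏ ≈ 2.449ℏ; θ(m_l=-1) ≈ 114.09°; θ_min ≈ 35.26°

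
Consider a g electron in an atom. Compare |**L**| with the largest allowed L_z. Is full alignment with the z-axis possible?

A g state has l = 4.
|L| = 2√5 ℏ ≈ 4.4721ℏ, while L_z,max = lℏ = 4ℏ.
Since |L| > L_z,max, the vector can never point exactly along z; the closest it comes is θ_min = arccos(4/√20) ≈ 26.6°.

No: L_z,max = 4ℏ < |L| = 2√5 ℏ ≈ 4.472ℏ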